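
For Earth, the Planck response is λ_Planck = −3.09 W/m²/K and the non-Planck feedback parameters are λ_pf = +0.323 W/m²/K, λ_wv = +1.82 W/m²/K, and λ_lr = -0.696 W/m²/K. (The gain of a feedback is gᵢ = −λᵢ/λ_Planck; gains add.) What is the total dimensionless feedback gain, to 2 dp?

0.47

Convert to gains: g_pf = 0.323/3.09 = 0.1045; g_wv = 1.82/3.09 = 0.589; g_lr = -0.696/3.09 = -0.2252.
Total gain g = 0.4683.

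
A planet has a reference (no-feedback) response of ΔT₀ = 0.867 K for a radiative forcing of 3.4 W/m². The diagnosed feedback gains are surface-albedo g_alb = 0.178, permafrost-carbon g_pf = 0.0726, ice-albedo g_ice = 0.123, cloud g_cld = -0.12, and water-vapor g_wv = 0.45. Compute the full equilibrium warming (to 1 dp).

2.9 K

Total gain g = 0.178 + 0.0726 + 0.123 − 0.12 + 0.45 = 0.7036.
Amplification A = 1/(1 − 0.7036) = 3.374.
ΔT = 0.867 × 3.374 = 2.9 K.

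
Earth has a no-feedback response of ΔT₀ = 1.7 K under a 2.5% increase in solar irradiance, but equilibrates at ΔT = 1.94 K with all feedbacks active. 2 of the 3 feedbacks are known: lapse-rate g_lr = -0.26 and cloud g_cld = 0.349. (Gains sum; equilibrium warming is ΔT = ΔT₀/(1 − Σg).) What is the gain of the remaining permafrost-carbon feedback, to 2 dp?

Amplification A = ΔT/ΔT₀ = 1.94/1.7 = 1.141.
Total gain g = 1 − 1/A = 1 − 1/1.141 = 0.1236.
Known gains sum to -0.26 + 0.349 = 0.089.
g_pf = 0.1236 − 0.089 = 0.03.

0.03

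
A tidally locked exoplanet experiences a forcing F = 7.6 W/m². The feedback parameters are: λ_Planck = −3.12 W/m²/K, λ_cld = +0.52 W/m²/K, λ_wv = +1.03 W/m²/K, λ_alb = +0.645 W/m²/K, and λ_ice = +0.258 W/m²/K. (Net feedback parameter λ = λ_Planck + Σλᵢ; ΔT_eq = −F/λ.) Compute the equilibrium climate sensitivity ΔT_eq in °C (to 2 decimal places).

11.39 °C

Net feedback parameter λ = (−3.12) + (+0.52) + (+1.03) + (+0.645) + (+0.258) = -0.667 W/m²/K.
ΔT = −F/λ = −7.6/(-0.667) = 11.39 °C.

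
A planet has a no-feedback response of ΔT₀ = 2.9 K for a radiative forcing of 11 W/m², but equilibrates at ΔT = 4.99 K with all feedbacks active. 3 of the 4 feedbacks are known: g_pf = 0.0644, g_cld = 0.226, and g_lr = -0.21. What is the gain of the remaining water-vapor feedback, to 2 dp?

0.34

Amplification A = ΔT/ΔT₀ = 4.99/2.9 = 1.721.
Total gain g = 1 − 1/A = 1 − 1/1.721 = 0.4189.
Known gains sum to 0.0644 + 0.226 − 0.21 = 0.0804.
g_wv = 0.4189 − 0.0804 = 0.34.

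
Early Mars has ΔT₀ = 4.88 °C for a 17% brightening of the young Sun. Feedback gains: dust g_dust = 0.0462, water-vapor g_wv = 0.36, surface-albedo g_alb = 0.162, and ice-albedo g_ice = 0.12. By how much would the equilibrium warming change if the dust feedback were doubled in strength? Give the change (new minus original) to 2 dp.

Original: g = 0.6882, ΔT = 4.88/(1−0.6882) = 15.6511 °C.
With doubled dust: g' = 0.7344, ΔT' = 4.88/(1−0.7344) = 18.3735 °C.
Change = 18.3735 − 15.6511 = 2.72 °C.

2.72 °C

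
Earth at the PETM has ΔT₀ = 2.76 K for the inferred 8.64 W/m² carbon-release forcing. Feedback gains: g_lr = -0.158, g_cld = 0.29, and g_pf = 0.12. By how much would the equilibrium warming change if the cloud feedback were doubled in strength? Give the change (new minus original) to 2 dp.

Original: g = 0.252, ΔT = 2.76/(1−0.252) = 3.6898 K.
With doubled cloud: g' = 0.542, ΔT' = 2.76/(1−0.542) = 6.0262 K.
Change = 6.0262 − 3.6898 = 2.34 K.

2.34 K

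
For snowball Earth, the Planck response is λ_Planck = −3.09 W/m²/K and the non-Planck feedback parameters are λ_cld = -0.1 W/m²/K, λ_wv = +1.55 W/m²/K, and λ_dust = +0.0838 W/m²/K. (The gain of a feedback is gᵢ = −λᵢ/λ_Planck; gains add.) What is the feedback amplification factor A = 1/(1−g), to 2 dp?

1.99

Convert to gains: g_cld = -0.1/3.09 = -0.03236; g_wv = 1.55/3.09 = 0.5016; g_dust = 0.0838/3.09 = 0.02712.
Total gain g = 0.49636.
A = 1/(1 − 0.49636) = 1.99.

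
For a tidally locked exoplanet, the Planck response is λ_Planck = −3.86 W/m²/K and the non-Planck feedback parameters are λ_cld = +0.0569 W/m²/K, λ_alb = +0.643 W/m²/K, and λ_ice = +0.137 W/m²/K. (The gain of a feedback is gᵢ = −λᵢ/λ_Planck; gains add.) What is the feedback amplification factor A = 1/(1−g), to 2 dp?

Convert to gains: g_cld = 0.0569/3.86 = 0.01474; g_alb = 0.643/3.86 = 0.1666; g_ice = 0.137/3.86 = 0.03549.
Total gain g = 0.21683.
A = 1/(1 − 0.21683) = 1.28.

1.28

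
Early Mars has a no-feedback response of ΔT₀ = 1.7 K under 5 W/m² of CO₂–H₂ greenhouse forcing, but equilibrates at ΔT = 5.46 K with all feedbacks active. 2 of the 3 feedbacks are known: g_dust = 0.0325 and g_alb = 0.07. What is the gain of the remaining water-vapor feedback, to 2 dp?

0.59

Amplification A = ΔT/ΔT₀ = 5.46/1.7 = 3.212.
Total gain g = 1 − 1/A = 1 − 1/3.212 = 0.6887.
Known gains sum to 0.0325 + 0.07 = 0.1025.
g_wv = 0.6887 − 0.1025 = 0.59.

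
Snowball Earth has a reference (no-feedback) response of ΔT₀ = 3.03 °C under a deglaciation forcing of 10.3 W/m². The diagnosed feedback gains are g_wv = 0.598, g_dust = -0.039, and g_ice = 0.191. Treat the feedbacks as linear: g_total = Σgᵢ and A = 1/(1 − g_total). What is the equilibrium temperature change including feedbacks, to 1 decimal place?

Total gain g = 0.598 − 0.039 + 0.191 = 0.75.
Amplification A = 1/(1 − 0.75) = 4.
ΔT = 3.03 × 4 = 12.1 °C.

12.1 °C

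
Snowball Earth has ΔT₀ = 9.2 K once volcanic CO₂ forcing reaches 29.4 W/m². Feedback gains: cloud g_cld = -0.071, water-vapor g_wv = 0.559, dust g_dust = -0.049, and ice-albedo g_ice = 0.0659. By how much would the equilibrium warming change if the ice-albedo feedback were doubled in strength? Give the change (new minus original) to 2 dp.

2.85 K

Original: g = 0.5049, ΔT = 9.2/(1−0.5049) = 18.5821 K.
With doubled ice-albedo: g' = 0.5708, ΔT' = 9.2/(1−0.5708) = 21.4352 K.
Change = 21.4352 − 18.5821 = 2.85 K.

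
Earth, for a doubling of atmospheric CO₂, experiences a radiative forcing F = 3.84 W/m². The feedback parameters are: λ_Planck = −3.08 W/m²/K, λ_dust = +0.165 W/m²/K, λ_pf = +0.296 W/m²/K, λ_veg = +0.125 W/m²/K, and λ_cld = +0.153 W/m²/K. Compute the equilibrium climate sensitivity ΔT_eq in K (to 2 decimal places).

1.64 K

Net feedback parameter λ = (−3.08) + (+0.165) + (+0.296) + (+0.125) + (+0.153) = -2.341 W/m²/K.
ΔT = −F/λ = −3.84/(-2.341) = 1.64 K.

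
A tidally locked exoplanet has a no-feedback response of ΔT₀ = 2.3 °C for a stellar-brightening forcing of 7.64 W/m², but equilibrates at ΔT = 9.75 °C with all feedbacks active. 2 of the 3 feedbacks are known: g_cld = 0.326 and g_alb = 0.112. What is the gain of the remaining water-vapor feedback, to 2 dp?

Amplification A = ΔT/ΔT₀ = 9.75/2.3 = 4.239.
Total gain g = 1 − 1/A = 1 − 1/4.239 = 0.7641.
Known gains sum to 0.326 + 0.112 = 0.438.
g_wv = 0.7641 − 0.438 = 0.33.

0.33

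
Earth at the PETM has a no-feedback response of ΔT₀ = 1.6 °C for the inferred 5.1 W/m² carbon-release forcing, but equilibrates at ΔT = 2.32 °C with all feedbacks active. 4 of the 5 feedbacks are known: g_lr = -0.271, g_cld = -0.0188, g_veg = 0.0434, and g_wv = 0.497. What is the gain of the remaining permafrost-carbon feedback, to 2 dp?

Amplification A = ΔT/ΔT₀ = 2.32/1.6 = 1.45.
Total gain g = 1 − 1/A = 1 − 1/1.45 = 0.3103.
Known gains sum to -0.271 − 0.0188 + 0.0434 + 0.497 = 0.2506.
g_pf = 0.3103 − 0.2506 = 0.06.

0.06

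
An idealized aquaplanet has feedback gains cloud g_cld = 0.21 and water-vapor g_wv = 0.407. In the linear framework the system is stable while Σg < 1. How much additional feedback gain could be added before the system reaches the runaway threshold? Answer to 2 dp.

Current total gain = 0.21 + 0.407 = 0.617.
Margin to runaway = 1 − 0.617 = 0.38.

0.38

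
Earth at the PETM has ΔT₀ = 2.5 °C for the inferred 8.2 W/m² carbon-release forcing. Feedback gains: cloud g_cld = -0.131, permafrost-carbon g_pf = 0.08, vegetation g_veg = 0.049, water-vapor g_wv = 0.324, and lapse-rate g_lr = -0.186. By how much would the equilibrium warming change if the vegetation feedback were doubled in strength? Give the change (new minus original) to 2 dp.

0.17 °C

Original: g = 0.136, ΔT = 2.5/(1−0.136) = 2.8935 °C.
With doubled vegetation: g' = 0.185, ΔT' = 2.5/(1−0.185) = 3.0675 °C.
Change = 3.0675 − 2.8935 = 0.17 °C.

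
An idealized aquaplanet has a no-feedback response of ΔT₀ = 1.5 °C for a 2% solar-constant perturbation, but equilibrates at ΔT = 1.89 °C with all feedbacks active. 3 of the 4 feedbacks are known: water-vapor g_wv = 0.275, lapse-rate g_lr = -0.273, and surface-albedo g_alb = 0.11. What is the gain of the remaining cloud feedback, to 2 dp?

Amplification A = ΔT/ΔT₀ = 1.89/1.5 = 1.26.
Total gain g = 1 − 1/A = 1 − 1/1.26 = 0.2063.
Known gains sum to 0.275 − 0.273 + 0.11 = 0.112.
g_cld = 0.2063 − 0.112 = 0.09.

0.09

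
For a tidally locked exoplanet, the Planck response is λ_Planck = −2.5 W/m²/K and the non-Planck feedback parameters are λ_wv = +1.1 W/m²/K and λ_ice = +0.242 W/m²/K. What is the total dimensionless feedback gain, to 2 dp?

0.54

Convert to gains: g_wv = 1.1/2.5 = 0.44; g_ice = 0.242/2.5 = 0.0968.
Total gain g = 0.5368.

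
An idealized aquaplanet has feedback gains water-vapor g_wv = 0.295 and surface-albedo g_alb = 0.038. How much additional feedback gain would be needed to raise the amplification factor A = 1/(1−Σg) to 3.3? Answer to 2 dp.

Current total gain = 0.333.
Target gain for A = 3.3: g* = 1 − 1/3.3 = 0.697.
Additional gain needed = 0.697 − 0.333 = 0.36.

0.36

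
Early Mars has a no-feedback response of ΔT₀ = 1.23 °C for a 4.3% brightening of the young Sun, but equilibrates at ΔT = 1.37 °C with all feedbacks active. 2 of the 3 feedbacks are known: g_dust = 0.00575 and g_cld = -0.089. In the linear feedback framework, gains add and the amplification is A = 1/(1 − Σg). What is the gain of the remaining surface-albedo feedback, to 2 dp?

0.19

Amplification A = ΔT/ΔT₀ = 1.37/1.23 = 1.114.
Total gain g = 1 − 1/A = 1 − 1/1.114 = 0.1023.
Known gains sum to 0.00575 − 0.089 = -0.08325.
g_alb = 0.1023 + 0.08325 = 0.19.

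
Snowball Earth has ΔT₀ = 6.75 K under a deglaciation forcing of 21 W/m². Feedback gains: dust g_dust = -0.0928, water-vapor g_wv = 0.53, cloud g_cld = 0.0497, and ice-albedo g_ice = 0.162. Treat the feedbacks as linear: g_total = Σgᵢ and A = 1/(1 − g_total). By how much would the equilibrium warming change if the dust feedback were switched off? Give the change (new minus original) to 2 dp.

6.91 K

Original: g = 0.6489, ΔT = 6.75/(1−0.6489) = 19.2253 K.
Without dust: g' = 0.7417, ΔT' = 6.75/(1−0.7417) = 26.1324 K.
Change = 26.1324 − 19.2253 = 6.91 K.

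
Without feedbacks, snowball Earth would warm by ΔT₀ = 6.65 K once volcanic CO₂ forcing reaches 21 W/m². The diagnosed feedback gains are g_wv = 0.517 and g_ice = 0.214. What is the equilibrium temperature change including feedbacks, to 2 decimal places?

24.72 K

Total gain g = 0.517 + 0.214 = 0.731.
Amplification A = 1/(1 − 0.731) = 3.717.
ΔT = 6.65 × 3.717 = 24.72 K.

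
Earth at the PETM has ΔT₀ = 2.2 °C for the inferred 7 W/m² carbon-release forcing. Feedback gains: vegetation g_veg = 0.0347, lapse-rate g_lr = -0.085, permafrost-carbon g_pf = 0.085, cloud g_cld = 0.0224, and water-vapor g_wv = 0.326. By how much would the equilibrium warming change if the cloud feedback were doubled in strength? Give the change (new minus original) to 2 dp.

0.13 °C

Original: g = 0.3831, ΔT = 2.2/(1−0.3831) = 3.5662 °C.
With doubled cloud: g' = 0.4055, ΔT' = 2.2/(1−0.4055) = 3.7006 °C.
Change = 3.7006 − 3.5662 = 0.13 °C.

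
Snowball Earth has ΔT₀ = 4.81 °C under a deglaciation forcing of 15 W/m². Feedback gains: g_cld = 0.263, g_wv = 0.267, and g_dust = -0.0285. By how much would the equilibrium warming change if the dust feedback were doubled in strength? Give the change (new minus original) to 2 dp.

Original: g = 0.5015, ΔT = 4.81/(1−0.5015) = 9.6489 °C.
With doubled dust: g' = 0.473, ΔT' = 4.81/(1−0.473) = 9.1271 °C.
Change = 9.1271 − 9.6489 = -0.52 °C.

-0.52 °C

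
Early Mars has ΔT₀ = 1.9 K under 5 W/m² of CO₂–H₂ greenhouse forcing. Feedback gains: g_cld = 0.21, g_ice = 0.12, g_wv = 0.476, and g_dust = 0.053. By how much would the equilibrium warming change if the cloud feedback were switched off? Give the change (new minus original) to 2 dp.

Original: g = 0.859, ΔT = 1.9/(1−0.859) = 13.4752 K.
Without cloud: g' = 0.649, ΔT' = 1.9/(1−0.649) = 5.4131 K.
Change = 5.4131 − 13.4752 = -8.06 K.

-8.06 K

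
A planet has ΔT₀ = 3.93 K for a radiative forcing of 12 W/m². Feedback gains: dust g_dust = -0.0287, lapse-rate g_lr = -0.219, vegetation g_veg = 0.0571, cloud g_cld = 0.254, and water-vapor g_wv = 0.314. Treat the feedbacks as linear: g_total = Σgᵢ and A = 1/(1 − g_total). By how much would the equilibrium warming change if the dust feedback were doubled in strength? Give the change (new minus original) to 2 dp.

-0.28 K

Original: g = 0.3774, ΔT = 3.93/(1−0.3774) = 6.3122 K.
With doubled dust: g' = 0.3487, ΔT' = 3.93/(1−0.3487) = 6.0341 K.
Change = 6.0341 − 6.3122 = -0.28 K.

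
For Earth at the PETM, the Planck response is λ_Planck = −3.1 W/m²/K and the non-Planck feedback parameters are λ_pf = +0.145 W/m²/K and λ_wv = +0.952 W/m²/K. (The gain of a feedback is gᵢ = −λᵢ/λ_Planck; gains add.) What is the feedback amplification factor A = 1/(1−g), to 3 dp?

1.548

Convert to gains: g_pf = 0.145/3.1 = 0.04677; g_wv = 0.952/3.1 = 0.3071.
Total gain g = 0.35387.
A = 1/(1 − 0.35387) = 1.548.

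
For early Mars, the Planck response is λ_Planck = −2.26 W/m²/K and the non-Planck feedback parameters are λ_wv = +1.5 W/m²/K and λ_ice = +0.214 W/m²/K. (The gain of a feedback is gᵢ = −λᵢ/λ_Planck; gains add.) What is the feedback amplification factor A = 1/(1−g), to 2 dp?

Convert to gains: g_wv = 1.5/2.26 = 0.6637; g_ice = 0.214/2.26 = 0.09469.
Total gain g = 0.75839.
A = 1/(1 − 0.75839) = 4.14.

4.14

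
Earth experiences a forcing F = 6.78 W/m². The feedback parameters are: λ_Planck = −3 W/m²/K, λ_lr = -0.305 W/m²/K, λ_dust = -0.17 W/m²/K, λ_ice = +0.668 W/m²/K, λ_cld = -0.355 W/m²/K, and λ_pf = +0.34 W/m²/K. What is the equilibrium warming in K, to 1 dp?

Net feedback parameter λ = (−3) + (-0.305) + (-0.17) + (+0.668) + (-0.355) + (+0.34) = -2.822 W/m²/K.
ΔT = −F/λ = −6.78/(-2.822) = 2.4 K.

2.4 K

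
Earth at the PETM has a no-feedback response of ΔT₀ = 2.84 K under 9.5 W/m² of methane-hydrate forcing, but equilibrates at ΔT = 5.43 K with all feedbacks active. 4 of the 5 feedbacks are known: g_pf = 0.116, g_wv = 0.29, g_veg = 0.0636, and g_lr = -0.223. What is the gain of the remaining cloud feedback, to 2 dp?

Amplification A = ΔT/ΔT₀ = 5.43/2.84 = 1.912.
Total gain g = 1 − 1/A = 1 − 1/1.912 = 0.477.
Known gains sum to 0.116 + 0.29 + 0.0636 − 0.223 = 0.2466.
g_cld = 0.477 − 0.2466 = 0.23.

0.23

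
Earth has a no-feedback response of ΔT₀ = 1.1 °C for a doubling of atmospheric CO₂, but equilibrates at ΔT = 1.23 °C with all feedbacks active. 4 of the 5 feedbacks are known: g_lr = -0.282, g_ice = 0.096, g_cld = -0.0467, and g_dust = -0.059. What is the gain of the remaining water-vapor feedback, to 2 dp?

0.40

Amplification A = ΔT/ΔT₀ = 1.23/1.1 = 1.118.
Total gain g = 1 − 1/A = 1 − 1/1.118 = 0.1055.
Known gains sum to -0.282 + 0.096 − 0.0467 − 0.059 = -0.2917.
g_wv = 0.1055 + 0.2917 = 0.40.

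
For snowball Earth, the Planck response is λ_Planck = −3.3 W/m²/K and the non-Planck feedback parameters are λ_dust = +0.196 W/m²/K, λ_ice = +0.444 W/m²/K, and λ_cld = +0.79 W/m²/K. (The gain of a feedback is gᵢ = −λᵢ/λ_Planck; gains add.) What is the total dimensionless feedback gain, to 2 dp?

Convert to gains: g_dust = 0.196/3.3 = 0.05939; g_ice = 0.444/3.3 = 0.1345; g_cld = 0.79/3.3 = 0.2394.
Total gain g = 0.43329.

0.43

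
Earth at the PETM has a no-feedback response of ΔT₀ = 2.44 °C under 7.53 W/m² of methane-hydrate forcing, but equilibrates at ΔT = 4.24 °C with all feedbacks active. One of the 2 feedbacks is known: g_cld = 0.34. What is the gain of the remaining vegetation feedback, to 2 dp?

0.08

Amplification A = ΔT/ΔT₀ = 4.24/2.44 = 1.738.
Total gain g = 1 − 1/A = 1 − 1/1.738 = 0.4246.
The known gain is 0.34.
g_veg = 0.4246 − 0.34 = 0.08.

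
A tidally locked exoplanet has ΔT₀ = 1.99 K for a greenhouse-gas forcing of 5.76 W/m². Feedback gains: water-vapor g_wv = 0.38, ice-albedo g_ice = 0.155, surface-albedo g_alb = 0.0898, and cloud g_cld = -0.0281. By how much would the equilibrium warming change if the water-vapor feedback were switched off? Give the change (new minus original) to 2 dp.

Original: g = 0.5967, ΔT = 1.99/(1−0.5967) = 4.9343 K.
Without water-vapor: g' = 0.2167, ΔT' = 1.99/(1−0.2167) = 2.5405 K.
Change = 2.5405 − 4.9343 = -2.39 K.

-2.39 K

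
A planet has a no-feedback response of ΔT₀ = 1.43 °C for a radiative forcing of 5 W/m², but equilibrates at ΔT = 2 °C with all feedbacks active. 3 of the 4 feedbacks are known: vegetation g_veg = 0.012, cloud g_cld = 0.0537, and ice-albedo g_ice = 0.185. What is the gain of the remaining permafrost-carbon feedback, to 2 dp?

0.03

Amplification A = ΔT/ΔT₀ = 2/1.43 = 1.399.
Total gain g = 1 − 1/A = 1 − 1/1.399 = 0.2852.
Known gains sum to 0.012 + 0.0537 + 0.185 = 0.2507.
g_pf = 0.2852 − 0.2507 = 0.03.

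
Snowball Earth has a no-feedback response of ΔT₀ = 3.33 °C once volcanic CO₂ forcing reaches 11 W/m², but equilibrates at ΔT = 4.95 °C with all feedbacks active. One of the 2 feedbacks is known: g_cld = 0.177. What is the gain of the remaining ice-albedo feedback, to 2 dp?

Amplification A = ΔT/ΔT₀ = 4.95/3.33 = 1.486.
Total gain g = 1 − 1/A = 1 − 1/1.486 = 0.3271.
The known gain is 0.177.
g_ice = 0.3271 − 0.177 = 0.15.

0.15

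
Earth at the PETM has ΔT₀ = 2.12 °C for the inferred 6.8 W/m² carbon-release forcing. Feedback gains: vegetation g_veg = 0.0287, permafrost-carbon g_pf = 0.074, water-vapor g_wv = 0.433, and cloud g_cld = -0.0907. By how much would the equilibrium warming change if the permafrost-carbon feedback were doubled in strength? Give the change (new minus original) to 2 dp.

0.59 °C

Original: g = 0.445, ΔT = 2.12/(1−0.445) = 3.8198 °C.
With doubled permafrost-carbon: g' = 0.519, ΔT' = 2.12/(1−0.519) = 4.4075 °C.
Change = 4.4075 − 3.8198 = 0.59 °C.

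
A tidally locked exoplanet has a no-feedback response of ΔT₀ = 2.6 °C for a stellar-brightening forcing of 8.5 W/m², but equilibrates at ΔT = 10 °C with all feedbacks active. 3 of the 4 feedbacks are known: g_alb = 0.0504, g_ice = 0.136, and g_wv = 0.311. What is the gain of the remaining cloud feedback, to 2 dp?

0.24

Amplification A = ΔT/ΔT₀ = 10/2.6 = 3.846.
Total gain g = 1 − 1/A = 1 − 1/3.846 = 0.74.
Known gains sum to 0.0504 + 0.136 + 0.311 = 0.4974.
g_cld = 0.74 − 0.4974 = 0.24.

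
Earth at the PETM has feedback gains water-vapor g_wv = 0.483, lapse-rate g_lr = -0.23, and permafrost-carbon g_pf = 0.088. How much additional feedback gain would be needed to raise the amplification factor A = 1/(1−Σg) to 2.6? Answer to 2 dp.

Current total gain = 0.341.
Target gain for A = 2.6: g* = 1 − 1/2.6 = 0.6154.
Additional gain needed = 0.6154 − 0.341 = 0.27.

0.27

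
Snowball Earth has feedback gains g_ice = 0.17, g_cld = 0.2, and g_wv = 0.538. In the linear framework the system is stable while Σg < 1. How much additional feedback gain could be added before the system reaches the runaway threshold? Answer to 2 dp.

0.09

Current total gain = 0.17 + 0.2 + 0.538 = 0.908.
Margin to runaway = 1 − 0.908 = 0.09.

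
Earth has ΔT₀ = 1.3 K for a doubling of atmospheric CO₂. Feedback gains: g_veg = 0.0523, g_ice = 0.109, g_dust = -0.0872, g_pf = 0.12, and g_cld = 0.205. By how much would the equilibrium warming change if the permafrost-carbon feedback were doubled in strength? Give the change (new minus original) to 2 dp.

0.54 K

Original: g = 0.3991, ΔT = 1.3/(1−0.3991) = 2.1634 K.
With doubled permafrost-carbon: g' = 0.5191, ΔT' = 1.3/(1−0.5191) = 2.7033 K.
Change = 2.7033 − 2.1634 = 0.54 K.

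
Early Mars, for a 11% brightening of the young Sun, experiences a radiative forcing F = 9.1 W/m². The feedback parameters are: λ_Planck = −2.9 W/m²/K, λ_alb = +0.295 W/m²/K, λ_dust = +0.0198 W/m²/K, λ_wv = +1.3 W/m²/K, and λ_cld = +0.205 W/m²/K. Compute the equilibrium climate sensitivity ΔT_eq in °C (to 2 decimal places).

8.42 °C

Net feedback parameter λ = (−2.9) + (+0.295) + (+0.0198) + (+1.3) + (+0.205) = -1.0802 W/m²/K.
ΔT = −F/λ = −9.1/(-1.0802) = 8.42 °C.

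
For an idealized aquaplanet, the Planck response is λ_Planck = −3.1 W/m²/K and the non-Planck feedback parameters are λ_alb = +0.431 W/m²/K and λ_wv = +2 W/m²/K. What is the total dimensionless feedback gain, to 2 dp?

Convert to gains: g_alb = 0.431/3.1 = 0.139; g_wv = 2/3.1 = 0.6452.
Total gain g = 0.7842.

0.78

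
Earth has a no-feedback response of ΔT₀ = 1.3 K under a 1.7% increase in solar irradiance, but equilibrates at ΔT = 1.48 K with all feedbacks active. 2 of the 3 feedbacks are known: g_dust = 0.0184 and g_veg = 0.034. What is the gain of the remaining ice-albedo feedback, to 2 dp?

Amplification A = ΔT/ΔT₀ = 1.48/1.3 = 1.138.
Total gain g = 1 − 1/A = 1 − 1/1.138 = 0.1213.
Known gains sum to 0.0184 + 0.034 = 0.0524.
g_ice = 0.1213 − 0.0524 = 0.07.

0.07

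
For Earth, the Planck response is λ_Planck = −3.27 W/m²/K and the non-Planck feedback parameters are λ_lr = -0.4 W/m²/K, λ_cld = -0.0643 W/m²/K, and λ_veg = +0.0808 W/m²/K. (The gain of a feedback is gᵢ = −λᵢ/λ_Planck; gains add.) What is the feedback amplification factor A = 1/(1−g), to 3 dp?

0.895

Convert to gains: g_lr = -0.4/3.27 = -0.1223; g_cld = -0.0643/3.27 = -0.01966; g_veg = 0.0808/3.27 = 0.02471.
Total gain g = -0.11725.
A = 1/(1 + 0.11725) = 0.895.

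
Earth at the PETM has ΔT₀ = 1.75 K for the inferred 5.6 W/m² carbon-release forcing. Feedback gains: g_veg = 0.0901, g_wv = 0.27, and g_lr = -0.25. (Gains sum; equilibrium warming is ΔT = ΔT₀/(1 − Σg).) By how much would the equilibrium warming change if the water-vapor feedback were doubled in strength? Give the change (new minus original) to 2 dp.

0.86 K

Original: g = 0.1101, ΔT = 1.75/(1−0.1101) = 1.9665 K.
With doubled water-vapor: g' = 0.3801, ΔT' = 1.75/(1−0.3801) = 2.8230 K.
Change = 2.8230 − 1.9665 = 0.86 K.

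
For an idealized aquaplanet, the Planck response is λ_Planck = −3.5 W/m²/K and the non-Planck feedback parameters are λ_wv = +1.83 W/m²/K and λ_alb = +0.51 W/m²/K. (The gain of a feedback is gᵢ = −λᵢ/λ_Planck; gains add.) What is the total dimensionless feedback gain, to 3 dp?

0.669

Convert to gains: g_wv = 1.83/3.5 = 0.5229; g_alb = 0.51/3.5 = 0.1457.
Total gain g = 0.6686.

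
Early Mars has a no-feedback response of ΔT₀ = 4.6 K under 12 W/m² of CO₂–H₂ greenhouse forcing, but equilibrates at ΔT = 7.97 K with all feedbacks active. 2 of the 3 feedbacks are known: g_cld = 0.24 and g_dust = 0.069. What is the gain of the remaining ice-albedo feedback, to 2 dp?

0.11

Amplification A = ΔT/ΔT₀ = 7.97/4.6 = 1.733.
Total gain g = 1 − 1/A = 1 − 1/1.733 = 0.423.
Known gains sum to 0.24 + 0.069 = 0.309.
g_ice = 0.423 − 0.309 = 0.11.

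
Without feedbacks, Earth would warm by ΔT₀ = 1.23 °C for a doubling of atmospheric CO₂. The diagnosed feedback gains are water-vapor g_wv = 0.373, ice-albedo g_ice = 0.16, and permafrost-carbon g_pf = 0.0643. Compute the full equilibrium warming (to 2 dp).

Total gain g = 0.373 + 0.16 + 0.0643 = 0.5973.
Amplification A = 1/(1 − 0.5973) = 2.483.
ΔT = 1.23 × 2.483 = 3.05 °C.

3.05 °C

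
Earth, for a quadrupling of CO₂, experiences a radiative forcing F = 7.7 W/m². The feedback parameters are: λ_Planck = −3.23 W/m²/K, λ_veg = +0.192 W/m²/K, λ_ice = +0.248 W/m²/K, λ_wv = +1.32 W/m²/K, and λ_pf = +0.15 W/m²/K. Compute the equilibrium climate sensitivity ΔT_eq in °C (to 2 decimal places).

Net feedback parameter λ = (−3.23) + (+0.192) + (+0.248) + (+1.32) + (+0.15) = -1.32 W/m²/K.
ΔT = −F/λ = −7.7/(-1.32) = 5.83 °C.

5.83 °C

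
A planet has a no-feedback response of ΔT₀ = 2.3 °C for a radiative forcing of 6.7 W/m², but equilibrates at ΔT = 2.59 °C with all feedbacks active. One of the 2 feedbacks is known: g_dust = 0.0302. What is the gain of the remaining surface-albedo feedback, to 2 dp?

0.08

Amplification A = ΔT/ΔT₀ = 2.59/2.3 = 1.126.
Total gain g = 1 − 1/A = 1 − 1/1.126 = 0.1119.
The known gain is 0.0302.
g_alb = 0.1119 − 0.0302 = 0.08.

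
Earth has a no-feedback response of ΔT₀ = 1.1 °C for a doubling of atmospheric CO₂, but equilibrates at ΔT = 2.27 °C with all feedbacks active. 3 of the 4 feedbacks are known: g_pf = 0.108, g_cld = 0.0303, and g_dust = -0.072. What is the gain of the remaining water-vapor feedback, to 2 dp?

0.45

Amplification A = ΔT/ΔT₀ = 2.27/1.1 = 2.064.
Total gain g = 1 − 1/A = 1 − 1/2.064 = 0.5155.
Known gains sum to 0.108 + 0.0303 − 0.072 = 0.0663.
g_wv = 0.5155 − 0.0663 = 0.45.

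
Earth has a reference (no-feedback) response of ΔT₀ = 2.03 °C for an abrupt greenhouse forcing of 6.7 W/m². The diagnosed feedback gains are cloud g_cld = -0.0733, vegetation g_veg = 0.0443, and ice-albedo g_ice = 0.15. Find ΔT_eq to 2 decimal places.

Total gain g = -0.0733 + 0.0443 + 0.15 = 0.121.
Amplification A = 1/(1 − 0.121) = 1.138.
ΔT = 2.03 × 1.138 = 2.31 °C.

2.31 °C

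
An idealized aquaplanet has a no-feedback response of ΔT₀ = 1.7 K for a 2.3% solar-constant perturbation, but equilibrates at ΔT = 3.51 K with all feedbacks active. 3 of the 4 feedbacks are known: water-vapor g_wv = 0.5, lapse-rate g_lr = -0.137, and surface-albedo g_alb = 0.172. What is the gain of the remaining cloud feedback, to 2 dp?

-0.02

Amplification A = ΔT/ΔT₀ = 3.51/1.7 = 2.065.
Total gain g = 1 − 1/A = 1 − 1/2.065 = 0.5157.
Known gains sum to 0.5 − 0.137 + 0.172 = 0.535.
g_cld = 0.5157 − 0.535 = -0.02.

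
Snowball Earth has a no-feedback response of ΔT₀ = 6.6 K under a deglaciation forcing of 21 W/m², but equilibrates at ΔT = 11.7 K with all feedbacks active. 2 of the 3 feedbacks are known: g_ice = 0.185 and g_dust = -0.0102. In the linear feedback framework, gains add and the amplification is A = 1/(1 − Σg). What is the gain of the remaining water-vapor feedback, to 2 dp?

Amplification A = ΔT/ΔT₀ = 11.7/6.6 = 1.773.
Total gain g = 1 − 1/A = 1 − 1/1.773 = 0.436.
Known gains sum to 0.185 − 0.0102 = 0.1748.
g_wv = 0.436 − 0.1748 = 0.26.

0.26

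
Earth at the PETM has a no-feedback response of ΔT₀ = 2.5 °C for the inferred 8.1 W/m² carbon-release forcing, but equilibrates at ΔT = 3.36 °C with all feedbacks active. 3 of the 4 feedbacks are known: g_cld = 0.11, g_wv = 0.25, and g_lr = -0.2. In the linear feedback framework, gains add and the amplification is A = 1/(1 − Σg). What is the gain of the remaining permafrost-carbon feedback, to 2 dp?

Amplification A = ΔT/ΔT₀ = 3.36/2.5 = 1.344.
Total gain g = 1 − 1/A = 1 − 1/1.344 = 0.256.
Known gains sum to 0.11 + 0.25 − 0.2 = 0.16.
g_pf = 0.256 − 0.16 = 0.10.

0.10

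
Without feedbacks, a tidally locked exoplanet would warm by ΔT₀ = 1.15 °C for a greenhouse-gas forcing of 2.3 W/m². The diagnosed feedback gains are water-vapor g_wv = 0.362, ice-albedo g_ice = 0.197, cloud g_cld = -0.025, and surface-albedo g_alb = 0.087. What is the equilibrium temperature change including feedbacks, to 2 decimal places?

3.03 °C

Total gain g = 0.362 + 0.197 − 0.025 + 0.087 = 0.621.
Amplification A = 1/(1 − 0.621) = 2.639.
ΔT = 1.15 × 2.639 = 3.03 °C.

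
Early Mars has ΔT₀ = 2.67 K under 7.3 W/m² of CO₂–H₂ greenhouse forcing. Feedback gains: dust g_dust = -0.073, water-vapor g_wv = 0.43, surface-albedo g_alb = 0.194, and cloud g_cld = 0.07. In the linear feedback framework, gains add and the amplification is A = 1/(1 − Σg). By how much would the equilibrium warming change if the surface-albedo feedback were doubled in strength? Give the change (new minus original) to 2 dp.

7.39 K

Original: g = 0.621, ΔT = 2.67/(1−0.621) = 7.0449 K.
With doubled surface-albedo: g' = 0.815, ΔT' = 2.67/(1−0.815) = 14.4324 K.
Change = 14.4324 − 7.0449 = 7.39 K.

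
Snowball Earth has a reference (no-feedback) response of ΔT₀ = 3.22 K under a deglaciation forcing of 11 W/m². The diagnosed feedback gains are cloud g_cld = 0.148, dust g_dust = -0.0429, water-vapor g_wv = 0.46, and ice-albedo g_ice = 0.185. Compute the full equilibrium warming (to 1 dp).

Total gain g = 0.148 − 0.0429 + 0.46 + 0.185 = 0.7501.
Amplification A = 1/(1 − 0.7501) = 4.002.
ΔT = 3.22 × 4.002 = 12.9 K.

12.9 K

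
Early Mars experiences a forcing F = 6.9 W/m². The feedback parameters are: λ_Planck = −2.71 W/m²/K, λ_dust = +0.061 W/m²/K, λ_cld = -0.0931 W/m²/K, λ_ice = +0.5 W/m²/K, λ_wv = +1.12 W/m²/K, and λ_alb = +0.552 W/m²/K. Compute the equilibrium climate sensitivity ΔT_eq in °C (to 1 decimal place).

Net feedback parameter λ = (−2.71) + (+0.061) + (-0.0931) + (+0.5) + (+1.12) + (+0.552) = -0.5701 W/m²/K.
ΔT = −F/λ = −6.9/(-0.5701) = 12.1 °C.

12.1 °C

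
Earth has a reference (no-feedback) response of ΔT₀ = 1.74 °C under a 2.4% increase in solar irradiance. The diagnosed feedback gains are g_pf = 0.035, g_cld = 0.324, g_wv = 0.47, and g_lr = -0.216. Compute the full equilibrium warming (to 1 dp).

4.5 °C

Total gain g = 0.035 + 0.324 + 0.47 − 0.216 = 0.613.
Amplification A = 1/(1 − 0.613) = 2.584.
ΔT = 1.74 × 2.584 = 4.5 °C.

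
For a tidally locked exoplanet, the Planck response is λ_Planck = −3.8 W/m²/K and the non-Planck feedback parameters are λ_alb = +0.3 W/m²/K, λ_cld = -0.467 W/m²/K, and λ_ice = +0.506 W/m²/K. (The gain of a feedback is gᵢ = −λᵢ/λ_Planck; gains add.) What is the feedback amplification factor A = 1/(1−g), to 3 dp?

Convert to gains: g_alb = 0.3/3.8 = 0.07895; g_cld = -0.467/3.8 = -0.1229; g_ice = 0.506/3.8 = 0.1332.
Total gain g = 0.08925.
A = 1/(1 − 0.08925) = 1.098.

1.098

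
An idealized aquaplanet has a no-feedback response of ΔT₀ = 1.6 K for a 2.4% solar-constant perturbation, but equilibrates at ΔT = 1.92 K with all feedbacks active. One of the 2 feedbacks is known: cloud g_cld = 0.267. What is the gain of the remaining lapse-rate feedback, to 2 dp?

-0.10

Amplification A = ΔT/ΔT₀ = 1.92/1.6 = 1.2.
Total gain g = 1 − 1/A = 1 − 1/1.2 = 0.1667.
The known gain is 0.267.
g_lr = 0.1667 − 0.267 = -0.10.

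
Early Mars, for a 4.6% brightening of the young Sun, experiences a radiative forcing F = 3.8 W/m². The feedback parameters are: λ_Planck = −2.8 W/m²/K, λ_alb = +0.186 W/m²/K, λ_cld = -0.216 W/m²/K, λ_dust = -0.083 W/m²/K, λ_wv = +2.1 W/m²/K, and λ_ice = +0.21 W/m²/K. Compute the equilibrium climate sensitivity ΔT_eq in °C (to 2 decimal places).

Net feedback parameter λ = (−2.8) + (+0.186) + (-0.216) + (-0.083) + (+2.1) + (+0.21) = -0.603 W/m²/K.
ΔT = −F/λ = −3.8/(-0.603) = 6.30 °C.

6.30 °C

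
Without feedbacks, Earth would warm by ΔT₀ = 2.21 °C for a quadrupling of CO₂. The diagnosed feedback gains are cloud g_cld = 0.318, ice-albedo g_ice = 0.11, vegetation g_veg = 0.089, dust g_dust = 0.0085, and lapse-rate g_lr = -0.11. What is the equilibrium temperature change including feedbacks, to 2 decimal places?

Total gain g = 0.318 + 0.11 + 0.089 + 0.0085 − 0.11 = 0.4155.
Amplification A = 1/(1 − 0.4155) = 1.711.
ΔT = 2.21 × 1.711 = 3.78 °C.

3.78 °C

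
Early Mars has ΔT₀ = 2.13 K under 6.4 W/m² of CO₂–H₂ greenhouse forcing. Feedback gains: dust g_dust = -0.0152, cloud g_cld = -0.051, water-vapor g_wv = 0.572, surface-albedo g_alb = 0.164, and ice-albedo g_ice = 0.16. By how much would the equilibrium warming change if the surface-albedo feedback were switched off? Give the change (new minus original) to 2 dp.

Original: g = 0.8298, ΔT = 2.13/(1−0.8298) = 12.5147 K.
Without surface-albedo: g' = 0.6658, ΔT' = 2.13/(1−0.6658) = 6.3734 K.
Change = 6.3734 − 12.5147 = -6.14 K.

-6.14 K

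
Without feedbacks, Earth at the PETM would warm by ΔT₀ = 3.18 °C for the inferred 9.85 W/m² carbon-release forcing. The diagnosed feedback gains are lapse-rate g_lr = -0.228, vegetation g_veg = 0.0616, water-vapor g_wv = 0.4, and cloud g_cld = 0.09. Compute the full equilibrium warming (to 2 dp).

Total gain g = -0.228 + 0.0616 + 0.4 + 0.09 = 0.3236.
Amplification A = 1/(1 − 0.3236) = 1.478.
ΔT = 3.18 × 1.478 = 4.70 °C.

4.70 °C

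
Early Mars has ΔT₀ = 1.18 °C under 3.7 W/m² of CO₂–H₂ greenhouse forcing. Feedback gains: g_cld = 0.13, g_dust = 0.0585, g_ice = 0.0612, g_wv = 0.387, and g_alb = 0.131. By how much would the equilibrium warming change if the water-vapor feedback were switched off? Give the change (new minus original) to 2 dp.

Original: g = 0.7677, ΔT = 1.18/(1−0.7677) = 5.0796 °C.
Without water-vapor: g' = 0.3807, ΔT' = 1.18/(1−0.3807) = 1.9054 °C.
Change = 1.9054 − 5.0796 = -3.17 °C.

-3.17 °C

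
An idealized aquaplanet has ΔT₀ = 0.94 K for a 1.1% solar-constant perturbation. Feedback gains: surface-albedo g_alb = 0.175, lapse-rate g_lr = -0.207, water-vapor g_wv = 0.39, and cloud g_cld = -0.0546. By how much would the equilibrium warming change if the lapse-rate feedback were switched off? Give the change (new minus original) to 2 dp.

Original: g = 0.3034, ΔT = 0.94/(1−0.3034) = 1.3494 K.
Without lapse-rate: g' = 0.5104, ΔT' = 0.94/(1−0.5104) = 1.9199 K.
Change = 1.9199 − 1.3494 = 0.57 K.

0.57 K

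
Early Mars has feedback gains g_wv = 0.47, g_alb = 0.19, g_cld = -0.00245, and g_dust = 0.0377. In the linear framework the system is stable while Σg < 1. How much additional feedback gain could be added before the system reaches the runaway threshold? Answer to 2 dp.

0.30

Current total gain = 0.47 + 0.19 − 0.00245 + 0.0377 = 0.69525.
Margin to runaway = 1 − 0.69525 = 0.30.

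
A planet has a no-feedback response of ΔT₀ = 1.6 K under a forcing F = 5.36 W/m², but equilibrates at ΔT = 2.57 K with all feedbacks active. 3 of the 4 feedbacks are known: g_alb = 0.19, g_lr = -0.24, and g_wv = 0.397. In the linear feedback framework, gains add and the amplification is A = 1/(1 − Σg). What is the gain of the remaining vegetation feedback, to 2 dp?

Amplification A = ΔT/ΔT₀ = 2.57/1.6 = 1.606.
Total gain g = 1 − 1/A = 1 − 1/1.606 = 0.3773.
Known gains sum to 0.19 − 0.24 + 0.397 = 0.347.
g_veg = 0.3773 − 0.347 = 0.03.

0.03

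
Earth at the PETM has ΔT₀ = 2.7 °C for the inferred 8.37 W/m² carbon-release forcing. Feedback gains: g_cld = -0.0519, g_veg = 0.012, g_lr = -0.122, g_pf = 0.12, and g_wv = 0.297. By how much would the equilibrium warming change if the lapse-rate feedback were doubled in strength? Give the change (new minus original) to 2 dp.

Original: g = 0.2551, ΔT = 2.7/(1−0.2551) = 3.6246 °C.
With doubled lapse-rate: g' = 0.1331, ΔT' = 2.7/(1−0.1331) = 3.1145 °C.
Change = 3.1145 − 3.6246 = -0.51 °C.

-0.51 °C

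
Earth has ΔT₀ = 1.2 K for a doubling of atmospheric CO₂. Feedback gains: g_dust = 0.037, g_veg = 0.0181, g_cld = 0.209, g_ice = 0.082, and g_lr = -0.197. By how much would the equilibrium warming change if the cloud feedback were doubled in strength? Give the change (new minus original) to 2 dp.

0.46 K

Original: g = 0.1491, ΔT = 1.2/(1−0.1491) = 1.4103 K.
With doubled cloud: g' = 0.3581, ΔT' = 1.2/(1−0.3581) = 1.8695 K.
Change = 1.8695 − 1.4103 = 0.46 K.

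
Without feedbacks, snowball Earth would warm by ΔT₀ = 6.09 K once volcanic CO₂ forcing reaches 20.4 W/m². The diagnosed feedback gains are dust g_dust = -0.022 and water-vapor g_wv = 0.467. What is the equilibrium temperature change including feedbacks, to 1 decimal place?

11.0 K

Total gain g = -0.022 + 0.467 = 0.445.
Amplification A = 1/(1 − 0.445) = 1.802.
ΔT = 6.09 × 1.802 = 11.0 K.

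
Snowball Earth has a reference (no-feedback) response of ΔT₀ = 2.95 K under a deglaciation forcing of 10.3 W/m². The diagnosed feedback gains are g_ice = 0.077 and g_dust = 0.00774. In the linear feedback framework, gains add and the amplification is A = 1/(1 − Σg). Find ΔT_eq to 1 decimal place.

Total gain g = 0.077 + 0.00774 = 0.08474.
Amplification A = 1/(1 − 0.08474) = 1.093.
ΔT = 2.95 × 1.093 = 3.2 K.

3.2 K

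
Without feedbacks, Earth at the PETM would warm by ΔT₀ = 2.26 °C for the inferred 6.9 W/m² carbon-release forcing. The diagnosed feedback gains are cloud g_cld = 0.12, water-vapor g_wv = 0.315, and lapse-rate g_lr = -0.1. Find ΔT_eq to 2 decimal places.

3.40 °C

Total gain g = 0.12 + 0.315 − 0.1 = 0.335.
Amplification A = 1/(1 − 0.335) = 1.504.
ΔT = 2.26 × 1.504 = 3.40 °C.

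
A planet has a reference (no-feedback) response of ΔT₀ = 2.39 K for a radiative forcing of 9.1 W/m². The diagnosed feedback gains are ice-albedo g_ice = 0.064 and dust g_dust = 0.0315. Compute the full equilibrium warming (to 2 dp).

2.64 K

Total gain g = 0.064 + 0.0315 = 0.0955.
Amplification A = 1/(1 − 0.0955) = 1.106.
ΔT = 2.39 × 1.106 = 2.64 K.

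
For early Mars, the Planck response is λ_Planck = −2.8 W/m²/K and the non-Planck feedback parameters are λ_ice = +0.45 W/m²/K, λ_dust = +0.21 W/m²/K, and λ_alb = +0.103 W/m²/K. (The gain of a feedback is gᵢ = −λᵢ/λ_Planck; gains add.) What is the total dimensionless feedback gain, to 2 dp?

Convert to gains: g_ice = 0.45/2.8 = 0.1607; g_dust = 0.21/2.8 = 0.075; g_alb = 0.103/2.8 = 0.03679.
Total gain g = 0.27249.

0.27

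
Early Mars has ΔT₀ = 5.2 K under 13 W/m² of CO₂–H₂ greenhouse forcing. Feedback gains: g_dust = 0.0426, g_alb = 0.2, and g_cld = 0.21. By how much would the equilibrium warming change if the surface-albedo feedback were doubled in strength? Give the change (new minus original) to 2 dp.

Original: g = 0.4526, ΔT = 5.2/(1−0.4526) = 9.4995 K.
With doubled surface-albedo: g' = 0.6526, ΔT' = 5.2/(1−0.6526) = 14.9683 K.
Change = 14.9683 − 9.4995 = 5.47 K.

5.47 K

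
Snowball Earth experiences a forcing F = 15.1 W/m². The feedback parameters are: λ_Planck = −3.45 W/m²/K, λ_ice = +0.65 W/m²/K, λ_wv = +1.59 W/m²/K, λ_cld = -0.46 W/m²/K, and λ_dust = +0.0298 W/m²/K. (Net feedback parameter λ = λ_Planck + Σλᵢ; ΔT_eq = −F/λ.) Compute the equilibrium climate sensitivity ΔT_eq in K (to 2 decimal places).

9.21 K

Net feedback parameter λ = (−3.45) + (+0.65) + (+1.59) + (-0.46) + (+0.0298) = -1.6402 W/m²/K.
ΔT = −F/λ = −15.1/(-1.6402) = 9.21 K.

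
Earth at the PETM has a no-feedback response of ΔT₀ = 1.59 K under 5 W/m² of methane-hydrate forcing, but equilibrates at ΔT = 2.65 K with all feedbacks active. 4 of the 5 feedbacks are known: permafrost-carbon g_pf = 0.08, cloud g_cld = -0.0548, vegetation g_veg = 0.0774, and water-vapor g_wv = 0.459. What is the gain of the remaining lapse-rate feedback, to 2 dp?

Amplification A = ΔT/ΔT₀ = 2.65/1.59 = 1.667.
Total gain g = 1 − 1/A = 1 − 1/1.667 = 0.4001.
Known gains sum to 0.08 − 0.0548 + 0.0774 + 0.459 = 0.5616.
g_lr = 0.4001 − 0.5616 = -0.16.

-0.16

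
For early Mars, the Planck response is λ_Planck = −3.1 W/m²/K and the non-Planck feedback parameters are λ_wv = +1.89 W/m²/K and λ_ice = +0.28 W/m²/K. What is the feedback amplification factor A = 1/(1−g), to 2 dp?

Convert to gains: g_wv = 1.89/3.1 = 0.6097; g_ice = 0.28/3.1 = 0.09032.
Total gain g = 0.70002.
A = 1/(1 − 0.70002) = 3.33.

3.33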